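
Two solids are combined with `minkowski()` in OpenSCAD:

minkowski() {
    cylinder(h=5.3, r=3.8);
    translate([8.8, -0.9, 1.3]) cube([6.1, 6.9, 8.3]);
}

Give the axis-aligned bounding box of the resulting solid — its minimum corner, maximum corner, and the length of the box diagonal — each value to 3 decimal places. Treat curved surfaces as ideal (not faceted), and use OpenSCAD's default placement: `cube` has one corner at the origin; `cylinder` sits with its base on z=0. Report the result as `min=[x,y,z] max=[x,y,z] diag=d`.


min=[5.000,-4.700,1.300] max=[18.700,9.800,14.900] diag=24.143

A = translate([8.8, -0.9, 1.3]) cube([6.1, 6.9, 8.3]) → bbox [8.8,-0.9,1.3] .. [14.9,6,9.6]
B = cylinder(h=5.3, r=3.8) → bbox [-3.8,-3.8,0] .. [3.8,3.8,5.3]
lo = A.lo+B.lo = [8.8-3.8, -0.9-3.8, 1.3+0] = [5.000,-4.700,1.300]
hi = A.hi+B.hi = [14.9+3.8, 6+3.8, 9.6+5.3] = [18.700,9.800,14.900]
diag = √(13.7²+14.5²+13.6²) = √582.9 = 24.143


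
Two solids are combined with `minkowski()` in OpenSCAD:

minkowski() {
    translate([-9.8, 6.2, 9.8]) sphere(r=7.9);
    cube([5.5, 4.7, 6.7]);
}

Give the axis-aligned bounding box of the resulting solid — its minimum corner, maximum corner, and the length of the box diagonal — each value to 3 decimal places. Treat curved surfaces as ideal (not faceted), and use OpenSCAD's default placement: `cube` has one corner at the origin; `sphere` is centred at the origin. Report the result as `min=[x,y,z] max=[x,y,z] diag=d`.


min=[-17.700,-1.700,1.900] max=[3.600,18.800,24.400] diag=37.151

A = translate([-9.8, 6.2, 9.8]) sphere(r=7.9) → bbox [-17.7,-1.7,1.9] .. [-1.9,14.1,17.7]
B = cube([5.5, 4.7, 6.7]) → bbox [0,0,0] .. [5.5,4.7,6.7]
lo = A.lo+B.lo = [-17.7+0, -1.7+0, 1.9+0] = [-17.700,-1.700,1.900]
hi = A.hi+B.hi = [-1.9+5.5, 14.1+4.7, 17.7+6.7] = [3.600,18.800,24.400]
diag = √(21.3²+20.5²+22.5²) = √1380.19 = 37.151


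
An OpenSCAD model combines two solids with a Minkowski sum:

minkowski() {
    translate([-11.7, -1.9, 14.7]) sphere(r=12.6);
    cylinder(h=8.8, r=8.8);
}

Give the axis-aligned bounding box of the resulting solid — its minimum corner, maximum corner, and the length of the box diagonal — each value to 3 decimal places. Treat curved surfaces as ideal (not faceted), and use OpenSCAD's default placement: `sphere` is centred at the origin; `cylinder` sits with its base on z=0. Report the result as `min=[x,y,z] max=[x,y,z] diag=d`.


A = translate([-11.7, -1.9, 14.7]) sphere(r=12.6) → bbox [-24.3,-14.5,2.1] .. [0.9,10.7,27.3]
B = cylinder(h=8.8, r=8.8) → bbox [-8.8,-8.8,0] .. [8.8,8.8,8.8]
lo = A.lo+B.lo = [-24.3-8.8, -14.5-8.8, 2.1+0] = [-33.100,-23.300,2.100]
hi = A.hi+B.hi = [0.9+8.8, 10.7+8.8, 27.3+8.8] = [9.700,19.500,36.100]
diag = √(42.8²+42.8²+34²) = √4819.68 = 69.424

min=[-33.100,-23.300,2.100] max=[9.700,19.500,36.100] diag=69.424


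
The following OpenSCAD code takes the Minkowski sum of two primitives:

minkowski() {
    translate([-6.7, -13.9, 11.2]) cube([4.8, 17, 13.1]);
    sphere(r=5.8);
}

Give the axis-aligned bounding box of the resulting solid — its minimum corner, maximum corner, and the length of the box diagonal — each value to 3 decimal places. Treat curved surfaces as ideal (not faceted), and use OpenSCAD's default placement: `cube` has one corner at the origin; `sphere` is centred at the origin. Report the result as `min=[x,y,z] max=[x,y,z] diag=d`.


min=[-12.500,-19.700,5.400] max=[3.900,8.900,30.100] diag=41.195

A = translate([-6.7, -13.9, 11.2]) cube([4.8, 17, 13.1]) → bbox [-6.7,-13.9,11.2] .. [-1.9,3.1,24.3]
B = sphere(r=5.8) → bbox [-5.8,-5.8,-5.8] .. [5.8,5.8,5.8]
lo = A.lo+B.lo = [-6.7-5.8, -13.9-5.8, 11.2-5.8] = [-12.500,-19.700,5.400]
hi = A.hi+B.hi = [-1.9+5.8, 3.1+5.8, 24.3+5.8] = [3.900,8.900,30.100]
diag = √(16.4²+28.6²+24.7²) = √1697.01 = 41.195


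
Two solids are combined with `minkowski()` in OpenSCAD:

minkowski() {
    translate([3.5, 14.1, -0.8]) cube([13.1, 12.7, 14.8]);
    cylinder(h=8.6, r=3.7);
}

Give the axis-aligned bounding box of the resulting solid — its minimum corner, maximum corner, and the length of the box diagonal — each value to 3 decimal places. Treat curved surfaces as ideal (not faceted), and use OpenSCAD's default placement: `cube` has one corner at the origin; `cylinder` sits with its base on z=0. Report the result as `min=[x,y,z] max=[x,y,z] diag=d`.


A = translate([3.5, 14.1, -0.8]) cube([13.1, 12.7, 14.8]) → bbox [3.5,14.1,-0.8] .. [16.6,26.8,14]
B = cylinder(h=8.6, r=3.7) → bbox [-3.7,-3.7,0] .. [3.7,3.7,8.6]
lo = A.lo+B.lo = [3.5-3.7, 14.1-3.7, -0.8+0] = [-0.200,10.400,-0.800]
hi = A.hi+B.hi = [16.6+3.7, 26.8+3.7, 14+8.6] = [20.300,30.500,22.600]
diag = √(20.5²+20.1²+23.4²) = √1371.82 = 37.038

min=[-0.200,10.400,-0.800] max=[20.300,30.500,22.600] diag=37.038


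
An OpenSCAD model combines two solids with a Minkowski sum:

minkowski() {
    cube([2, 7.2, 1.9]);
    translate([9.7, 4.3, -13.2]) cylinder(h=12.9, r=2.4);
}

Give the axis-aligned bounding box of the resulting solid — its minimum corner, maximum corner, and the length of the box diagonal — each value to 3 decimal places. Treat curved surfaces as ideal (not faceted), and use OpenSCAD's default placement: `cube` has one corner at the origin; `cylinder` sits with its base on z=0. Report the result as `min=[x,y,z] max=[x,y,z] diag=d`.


min=[7.300,1.900,-13.200] max=[14.100,13.900,1.600] diag=20.231

A = translate([9.7, 4.3, -13.2]) cylinder(h=12.9, r=2.4) → bbox [7.3,1.9,-13.2] .. [12.1,6.7,-0.3]
B = cube([2, 7.2, 1.9]) → bbox [0,0,0] .. [2,7.2,1.9]
lo = A.lo+B.lo = [7.3+0, 1.9+0, -13.2+0] = [7.300,1.900,-13.200]
hi = A.hi+B.hi = [12.1+2, 6.7+7.2, -0.3+1.9] = [14.100,13.900,1.600]
diag = √(6.8²+12²+14.8²) = √409.28 = 20.231


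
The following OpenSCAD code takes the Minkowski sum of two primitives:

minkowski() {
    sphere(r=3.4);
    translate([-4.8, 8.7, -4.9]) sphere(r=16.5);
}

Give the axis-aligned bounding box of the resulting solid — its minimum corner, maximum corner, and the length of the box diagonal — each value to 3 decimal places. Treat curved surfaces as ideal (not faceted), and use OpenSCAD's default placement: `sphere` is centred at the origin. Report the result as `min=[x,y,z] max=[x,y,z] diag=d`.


min=[-24.700,-11.200,-24.800] max=[15.100,28.600,15.000] diag=68.936

A = translate([-4.8, 8.7, -4.9]) sphere(r=16.5) → bbox [-21.3,-7.8,-21.4] .. [11.7,25.2,11.6]
B = sphere(r=3.4) → bbox [-3.4,-3.4,-3.4] .. [3.4,3.4,3.4]
lo = A.lo+B.lo = [-21.3-3.4, -7.8-3.4, -21.4-3.4] = [-24.700,-11.200,-24.800]
hi = A.hi+B.hi = [11.7+3.4, 25.2+3.4, 11.6+3.4] = [15.100,28.600,15.000]
diag = √(39.8²+39.8²+39.8²) = √4752.12 = 68.936


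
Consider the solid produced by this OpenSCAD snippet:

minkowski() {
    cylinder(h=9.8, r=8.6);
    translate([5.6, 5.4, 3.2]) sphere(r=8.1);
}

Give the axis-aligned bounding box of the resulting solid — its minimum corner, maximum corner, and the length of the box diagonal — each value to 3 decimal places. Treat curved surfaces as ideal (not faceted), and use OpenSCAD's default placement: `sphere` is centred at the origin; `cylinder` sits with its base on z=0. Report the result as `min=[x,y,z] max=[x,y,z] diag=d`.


min=[-11.100,-11.300,-4.900] max=[22.300,22.100,21.100] diag=53.918

A = translate([5.6, 5.4, 3.2]) sphere(r=8.1) → bbox [-2.5,-2.7,-4.9] .. [13.7,13.5,11.3]
B = cylinder(h=9.8, r=8.6) → bbox [-8.6,-8.6,0] .. [8.6,8.6,9.8]
lo = A.lo+B.lo = [-2.5-8.6, -2.7-8.6, -4.9+0] = [-11.100,-11.300,-4.900]
hi = A.hi+B.hi = [13.7+8.6, 13.5+8.6, 11.3+9.8] = [22.300,22.100,21.100]
diag = √(33.4²+33.4²+26²) = √2907.12 = 53.918


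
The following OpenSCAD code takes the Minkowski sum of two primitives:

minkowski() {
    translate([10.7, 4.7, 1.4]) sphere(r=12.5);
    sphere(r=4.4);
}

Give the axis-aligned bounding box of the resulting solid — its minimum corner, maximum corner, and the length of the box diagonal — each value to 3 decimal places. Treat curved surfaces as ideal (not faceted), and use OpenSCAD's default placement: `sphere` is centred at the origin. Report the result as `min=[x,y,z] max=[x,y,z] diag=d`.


A = translate([10.7, 4.7, 1.4]) sphere(r=12.5) → bbox [-1.8,-7.8,-11.1] .. [23.2,17.2,13.9]
B = sphere(r=4.4) → bbox [-4.4,-4.4,-4.4] .. [4.4,4.4,4.4]
lo = A.lo+B.lo = [-1.8-4.4, -7.8-4.4, -11.1-4.4] = [-6.200,-12.200,-15.500]
hi = A.hi+B.hi = [23.2+4.4, 17.2+4.4, 13.9+4.4] = [27.600,21.600,18.300]
diag = √(33.8²+33.8²+33.8²) = √3427.32 = 58.543

min=[-6.200,-12.200,-15.500] max=[27.600,21.600,18.300] diag=58.543


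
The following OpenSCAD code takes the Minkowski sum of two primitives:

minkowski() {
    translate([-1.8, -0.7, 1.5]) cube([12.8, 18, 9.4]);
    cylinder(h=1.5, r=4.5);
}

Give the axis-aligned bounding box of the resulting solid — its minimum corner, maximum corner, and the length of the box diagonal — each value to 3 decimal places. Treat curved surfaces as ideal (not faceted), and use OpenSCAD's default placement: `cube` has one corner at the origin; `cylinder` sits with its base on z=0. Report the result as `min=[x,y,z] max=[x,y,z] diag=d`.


min=[-6.300,-5.200,1.500] max=[15.500,21.800,12.400] diag=36.374

A = translate([-1.8, -0.7, 1.5]) cube([12.8, 18, 9.4]) → bbox [-1.8,-0.7,1.5] .. [11,17.3,10.9]
B = cylinder(h=1.5, r=4.5) → bbox [-4.5,-4.5,0] .. [4.5,4.5,1.5]
lo = A.lo+B.lo = [-1.8-4.5, -0.7-4.5, 1.5+0] = [-6.300,-5.200,1.500]
hi = A.hi+B.hi = [11+4.5, 17.3+4.5, 10.9+1.5] = [15.500,21.800,12.400]
diag = √(21.8²+27²+10.9²) = √1323.05 = 36.374


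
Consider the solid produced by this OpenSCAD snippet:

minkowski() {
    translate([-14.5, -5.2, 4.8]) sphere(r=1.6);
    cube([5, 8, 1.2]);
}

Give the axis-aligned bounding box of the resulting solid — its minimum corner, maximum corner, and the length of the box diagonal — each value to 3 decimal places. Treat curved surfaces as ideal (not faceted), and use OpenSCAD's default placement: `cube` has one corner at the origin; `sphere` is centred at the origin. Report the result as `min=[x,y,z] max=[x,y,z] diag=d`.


A = translate([-14.5, -5.2, 4.8]) sphere(r=1.6) → bbox [-16.1,-6.8,3.2] .. [-12.9,-3.6,6.4]
B = cube([5, 8, 1.2]) → bbox [0,0,0] .. [5,8,1.2]
lo = A.lo+B.lo = [-16.1+0, -6.8+0, 3.2+0] = [-16.100,-6.800,3.200]
hi = A.hi+B.hi = [-12.9+5, -3.6+8, 6.4+1.2] = [-7.900,4.400,7.600]
diag = √(8.2²+11.2²+4.4²) = √212.04 = 14.562

min=[-16.100,-6.800,3.200] max=[-7.900,4.400,7.600] diag=14.562


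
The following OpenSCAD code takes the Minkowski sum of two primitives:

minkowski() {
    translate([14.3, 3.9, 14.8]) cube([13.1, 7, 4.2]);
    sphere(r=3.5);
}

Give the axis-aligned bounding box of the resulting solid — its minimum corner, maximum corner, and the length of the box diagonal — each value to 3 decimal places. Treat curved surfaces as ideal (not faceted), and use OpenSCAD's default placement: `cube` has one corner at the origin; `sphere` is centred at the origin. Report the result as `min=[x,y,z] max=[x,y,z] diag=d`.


min=[10.800,0.400,11.300] max=[30.900,14.400,22.500] diag=26.934

A = translate([14.3, 3.9, 14.8]) cube([13.1, 7, 4.2]) → bbox [14.3,3.9,14.8] .. [27.4,10.9,19]
B = sphere(r=3.5) → bbox [-3.5,-3.5,-3.5] .. [3.5,3.5,3.5]
lo = A.lo+B.lo = [14.3-3.5, 3.9-3.5, 14.8-3.5] = [10.800,0.400,11.300]
hi = A.hi+B.hi = [27.4+3.5, 10.9+3.5, 19+3.5] = [30.900,14.400,22.500]
diag = √(20.1²+14²+11.2²) = √725.45 = 26.934


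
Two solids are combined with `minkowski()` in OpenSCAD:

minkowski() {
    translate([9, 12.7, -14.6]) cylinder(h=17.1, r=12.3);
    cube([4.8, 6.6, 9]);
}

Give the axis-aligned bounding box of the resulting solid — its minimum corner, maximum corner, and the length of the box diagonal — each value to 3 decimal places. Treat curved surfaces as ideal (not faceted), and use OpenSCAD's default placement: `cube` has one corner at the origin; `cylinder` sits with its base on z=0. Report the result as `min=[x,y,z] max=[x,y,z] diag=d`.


A = translate([9, 12.7, -14.6]) cylinder(h=17.1, r=12.3) → bbox [-3.3,0.4,-14.6] .. [21.3,25,2.5]
B = cube([4.8, 6.6, 9]) → bbox [0,0,0] .. [4.8,6.6,9]
lo = A.lo+B.lo = [-3.3+0, 0.4+0, -14.6+0] = [-3.300,0.400,-14.600]
hi = A.hi+B.hi = [21.3+4.8, 25+6.6, 2.5+9] = [26.100,31.600,11.500]
diag = √(29.4²+31.2²+26.1²) = √2519.01 = 50.190

min=[-3.300,0.400,-14.600] max=[26.100,31.600,11.500] diag=50.190


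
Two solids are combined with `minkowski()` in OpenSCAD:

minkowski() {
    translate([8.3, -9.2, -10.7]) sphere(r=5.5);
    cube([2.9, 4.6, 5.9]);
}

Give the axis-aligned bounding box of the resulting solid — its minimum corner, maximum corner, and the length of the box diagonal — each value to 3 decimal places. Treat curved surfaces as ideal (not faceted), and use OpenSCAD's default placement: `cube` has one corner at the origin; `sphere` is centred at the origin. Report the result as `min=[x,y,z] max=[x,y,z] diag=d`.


A = translate([8.3, -9.2, -10.7]) sphere(r=5.5) → bbox [2.8,-14.7,-16.2] .. [13.8,-3.7,-5.2]
B = cube([2.9, 4.6, 5.9]) → bbox [0,0,0] .. [2.9,4.6,5.9]
lo = A.lo+B.lo = [2.8+0, -14.7+0, -16.2+0] = [2.800,-14.700,-16.200]
hi = A.hi+B.hi = [13.8+2.9, -3.7+4.6, -5.2+5.9] = [16.700,0.900,0.700]
diag = √(13.9²+15.6²+16.9²) = √722.18 = 26.873

min=[2.800,-14.700,-16.200] max=[16.700,0.900,0.700] diag=26.873


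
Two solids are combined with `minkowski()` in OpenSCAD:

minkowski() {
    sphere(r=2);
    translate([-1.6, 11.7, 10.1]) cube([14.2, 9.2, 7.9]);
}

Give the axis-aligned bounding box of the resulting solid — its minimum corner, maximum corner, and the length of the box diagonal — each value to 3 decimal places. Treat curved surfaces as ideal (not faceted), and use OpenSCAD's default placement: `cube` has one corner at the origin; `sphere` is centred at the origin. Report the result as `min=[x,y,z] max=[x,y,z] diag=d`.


A = translate([-1.6, 11.7, 10.1]) cube([14.2, 9.2, 7.9]) → bbox [-1.6,11.7,10.1] .. [12.6,20.9,18]
B = sphere(r=2) → bbox [-2,-2,-2] .. [2,2,2]
lo = A.lo+B.lo = [-1.6-2, 11.7-2, 10.1-2] = [-3.600,9.700,8.100]
hi = A.hi+B.hi = [12.6+2, 20.9+2, 18+2] = [14.600,22.900,20.000]
diag = √(18.2²+13.2²+11.9²) = √647.09 = 25.438

min=[-3.600,9.700,8.100] max=[14.600,22.900,20.000] diag=25.438


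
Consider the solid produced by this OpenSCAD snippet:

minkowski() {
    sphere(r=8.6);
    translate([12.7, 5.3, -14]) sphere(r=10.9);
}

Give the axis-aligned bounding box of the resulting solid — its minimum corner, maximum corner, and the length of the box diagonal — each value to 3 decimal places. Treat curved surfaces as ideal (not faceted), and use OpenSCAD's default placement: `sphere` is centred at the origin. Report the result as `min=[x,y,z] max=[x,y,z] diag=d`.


A = translate([12.7, 5.3, -14]) sphere(r=10.9) → bbox [1.8,-5.6,-24.9] .. [23.6,16.2,-3.1]
B = sphere(r=8.6) → bbox [-8.6,-8.6,-8.6] .. [8.6,8.6,8.6]
lo = A.lo+B.lo = [1.8-8.6, -5.6-8.6, -24.9-8.6] = [-6.800,-14.200,-33.500]
hi = A.hi+B.hi = [23.6+8.6, 16.2+8.6, -3.1+8.6] = [32.200,24.800,5.500]
diag = √(39²+39²+39²) = √4563 = 67.550

min=[-6.800,-14.200,-33.500] max=[32.200,24.800,5.500] diag=67.550


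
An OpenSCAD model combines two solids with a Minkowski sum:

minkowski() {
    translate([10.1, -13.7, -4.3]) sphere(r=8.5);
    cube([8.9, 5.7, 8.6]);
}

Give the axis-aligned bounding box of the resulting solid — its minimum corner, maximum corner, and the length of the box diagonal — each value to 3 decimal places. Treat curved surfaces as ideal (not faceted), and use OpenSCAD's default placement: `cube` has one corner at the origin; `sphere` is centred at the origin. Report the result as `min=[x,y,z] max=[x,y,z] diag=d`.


A = translate([10.1, -13.7, -4.3]) sphere(r=8.5) → bbox [1.6,-22.2,-12.8] .. [18.6,-5.2,4.2]
B = cube([8.9, 5.7, 8.6]) → bbox [0,0,0] .. [8.9,5.7,8.6]
lo = A.lo+B.lo = [1.6+0, -22.2+0, -12.8+0] = [1.600,-22.200,-12.800]
hi = A.hi+B.hi = [18.6+8.9, -5.2+5.7, 4.2+8.6] = [27.500,0.500,12.800]
diag = √(25.9²+22.7²+25.6²) = √1841.46 = 42.912

min=[1.600,-22.200,-12.800] max=[27.500,0.500,12.800] diag=42.912


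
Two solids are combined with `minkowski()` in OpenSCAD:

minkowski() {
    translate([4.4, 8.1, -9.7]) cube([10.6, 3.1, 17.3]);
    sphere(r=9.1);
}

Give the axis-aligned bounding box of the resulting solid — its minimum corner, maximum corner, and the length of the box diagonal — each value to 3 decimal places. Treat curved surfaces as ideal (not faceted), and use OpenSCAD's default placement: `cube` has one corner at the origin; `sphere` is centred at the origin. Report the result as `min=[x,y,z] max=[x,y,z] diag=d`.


A = translate([4.4, 8.1, -9.7]) cube([10.6, 3.1, 17.3]) → bbox [4.4,8.1,-9.7] .. [15,11.2,7.6]
B = sphere(r=9.1) → bbox [-9.1,-9.1,-9.1] .. [9.1,9.1,9.1]
lo = A.lo+B.lo = [4.4-9.1, 8.1-9.1, -9.7-9.1] = [-4.700,-1.000,-18.800]
hi = A.hi+B.hi = [15+9.1, 11.2+9.1, 7.6+9.1] = [24.100,20.300,16.700]
diag = √(28.8²+21.3²+35.5²) = √2543.38 = 50.432

min=[-4.700,-1.000,-18.800] max=[24.100,20.300,16.700] diag=50.432


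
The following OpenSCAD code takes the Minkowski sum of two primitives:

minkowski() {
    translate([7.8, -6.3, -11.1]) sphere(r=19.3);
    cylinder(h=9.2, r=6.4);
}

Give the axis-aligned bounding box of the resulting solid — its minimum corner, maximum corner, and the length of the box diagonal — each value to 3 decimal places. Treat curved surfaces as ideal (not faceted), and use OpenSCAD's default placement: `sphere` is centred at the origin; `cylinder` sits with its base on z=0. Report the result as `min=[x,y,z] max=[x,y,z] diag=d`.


A = translate([7.8, -6.3, -11.1]) sphere(r=19.3) → bbox [-11.5,-25.6,-30.4] .. [27.1,13,8.2]
B = cylinder(h=9.2, r=6.4) → bbox [-6.4,-6.4,0] .. [6.4,6.4,9.2]
lo = A.lo+B.lo = [-11.5-6.4, -25.6-6.4, -30.4+0] = [-17.900,-32.000,-30.400]
hi = A.hi+B.hi = [27.1+6.4, 13+6.4, 8.2+9.2] = [33.500,19.400,17.400]
diag = √(51.4²+51.4²+47.8²) = √7568.76 = 86.999

min=[-17.900,-32.000,-30.400] max=[33.500,19.400,17.400] diag=86.999


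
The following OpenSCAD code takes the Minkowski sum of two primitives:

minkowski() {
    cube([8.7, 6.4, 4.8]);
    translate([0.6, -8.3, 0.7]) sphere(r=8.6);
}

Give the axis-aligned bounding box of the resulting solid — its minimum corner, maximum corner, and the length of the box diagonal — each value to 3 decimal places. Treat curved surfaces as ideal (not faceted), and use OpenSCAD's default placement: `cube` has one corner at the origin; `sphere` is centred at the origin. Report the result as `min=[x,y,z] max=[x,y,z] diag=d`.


min=[-8.000,-16.900,-7.900] max=[17.900,6.700,14.100] diag=41.374

A = translate([0.6, -8.3, 0.7]) sphere(r=8.6) → bbox [-8,-16.9,-7.9] .. [9.2,0.3,9.3]
B = cube([8.7, 6.4, 4.8]) → bbox [0,0,0] .. [8.7,6.4,4.8]
lo = A.lo+B.lo = [-8+0, -16.9+0, -7.9+0] = [-8.000,-16.900,-7.900]
hi = A.hi+B.hi = [9.2+8.7, 0.3+6.4, 9.3+4.8] = [17.900,6.700,14.100]
diag = √(25.9²+23.6²+22²) = √1711.77 = 41.374


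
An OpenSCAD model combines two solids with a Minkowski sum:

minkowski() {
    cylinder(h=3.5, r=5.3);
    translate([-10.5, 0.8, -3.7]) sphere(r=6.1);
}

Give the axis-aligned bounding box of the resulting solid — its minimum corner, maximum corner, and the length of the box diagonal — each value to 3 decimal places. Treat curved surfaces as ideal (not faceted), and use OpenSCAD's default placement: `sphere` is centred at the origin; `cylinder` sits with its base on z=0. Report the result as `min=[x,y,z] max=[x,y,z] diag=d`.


A = translate([-10.5, 0.8, -3.7]) sphere(r=6.1) → bbox [-16.6,-5.3,-9.8] .. [-4.4,6.9,2.4]
B = cylinder(h=3.5, r=5.3) → bbox [-5.3,-5.3,0] .. [5.3,5.3,3.5]
lo = A.lo+B.lo = [-16.6-5.3, -5.3-5.3, -9.8+0] = [-21.900,-10.600,-9.800]
hi = A.hi+B.hi = [-4.4+5.3, 6.9+5.3, 2.4+3.5] = [0.900,12.200,5.900]
diag = √(22.8²+22.8²+15.7²) = √1286.17 = 35.863

min=[-21.900,-10.600,-9.800] max=[0.900,12.200,5.900] diag=35.863


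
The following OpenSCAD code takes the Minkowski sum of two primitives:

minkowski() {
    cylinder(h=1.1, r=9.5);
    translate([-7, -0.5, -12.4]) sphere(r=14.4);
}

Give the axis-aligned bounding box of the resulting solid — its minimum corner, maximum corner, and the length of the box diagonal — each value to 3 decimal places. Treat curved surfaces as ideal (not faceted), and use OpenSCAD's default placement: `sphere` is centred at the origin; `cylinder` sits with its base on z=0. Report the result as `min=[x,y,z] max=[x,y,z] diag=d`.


min=[-30.900,-24.400,-26.800] max=[16.900,23.400,3.100] diag=73.917

A = translate([-7, -0.5, -12.4]) sphere(r=14.4) → bbox [-21.4,-14.9,-26.8] .. [7.4,13.9,2]
B = cylinder(h=1.1, r=9.5) → bbox [-9.5,-9.5,0] .. [9.5,9.5,1.1]
lo = A.lo+B.lo = [-21.4-9.5, -14.9-9.5, -26.8+0] = [-30.900,-24.400,-26.800]
hi = A.hi+B.hi = [7.4+9.5, 13.9+9.5, 2+1.1] = [16.900,23.400,3.100]
diag = √(47.8²+47.8²+29.9²) = √5463.69 = 73.917


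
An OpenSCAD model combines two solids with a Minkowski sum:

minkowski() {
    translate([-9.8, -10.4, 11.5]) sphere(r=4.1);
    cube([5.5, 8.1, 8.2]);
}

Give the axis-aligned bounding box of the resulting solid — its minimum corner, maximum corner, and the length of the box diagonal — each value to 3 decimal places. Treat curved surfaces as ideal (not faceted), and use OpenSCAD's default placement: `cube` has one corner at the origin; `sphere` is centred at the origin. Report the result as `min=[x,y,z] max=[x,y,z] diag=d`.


A = translate([-9.8, -10.4, 11.5]) sphere(r=4.1) → bbox [-13.9,-14.5,7.4] .. [-5.7,-6.3,15.6]
B = cube([5.5, 8.1, 8.2]) → bbox [0,0,0] .. [5.5,8.1,8.2]
lo = A.lo+B.lo = [-13.9+0, -14.5+0, 7.4+0] = [-13.900,-14.500,7.400]
hi = A.hi+B.hi = [-5.7+5.5, -6.3+8.1, 15.6+8.2] = [-0.200,1.800,23.800]
diag = √(13.7²+16.3²+16.4²) = √722.34 = 26.876

min=[-13.900,-14.500,7.400] max=[-0.200,1.800,23.800] diag=26.876


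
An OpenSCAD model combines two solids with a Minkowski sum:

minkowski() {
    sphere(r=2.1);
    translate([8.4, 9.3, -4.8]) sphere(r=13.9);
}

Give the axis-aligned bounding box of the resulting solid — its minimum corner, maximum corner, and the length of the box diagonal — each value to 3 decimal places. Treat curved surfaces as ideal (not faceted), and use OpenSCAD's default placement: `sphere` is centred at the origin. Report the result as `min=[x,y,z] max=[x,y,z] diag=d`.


A = translate([8.4, 9.3, -4.8]) sphere(r=13.9) → bbox [-5.5,-4.6,-18.7] .. [22.3,23.2,9.1]
B = sphere(r=2.1) → bbox [-2.1,-2.1,-2.1] .. [2.1,2.1,2.1]
lo = A.lo+B.lo = [-5.5-2.1, -4.6-2.1, -18.7-2.1] = [-7.600,-6.700,-20.800]
hi = A.hi+B.hi = [22.3+2.1, 23.2+2.1, 9.1+2.1] = [24.400,25.300,11.200]
diag = √(32²+32²+32²) = √3072 = 55.426

min=[-7.600,-6.700,-20.800] max=[24.400,25.300,11.200] diag=55.426


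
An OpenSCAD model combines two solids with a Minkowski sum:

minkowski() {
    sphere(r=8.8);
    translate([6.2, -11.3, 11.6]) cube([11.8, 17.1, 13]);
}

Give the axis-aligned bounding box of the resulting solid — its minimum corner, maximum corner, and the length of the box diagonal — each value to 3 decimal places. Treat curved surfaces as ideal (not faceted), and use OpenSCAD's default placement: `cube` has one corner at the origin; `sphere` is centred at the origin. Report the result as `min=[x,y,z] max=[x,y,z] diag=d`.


A = translate([6.2, -11.3, 11.6]) cube([11.8, 17.1, 13]) → bbox [6.2,-11.3,11.6] .. [18,5.8,24.6]
B = sphere(r=8.8) → bbox [-8.8,-8.8,-8.8] .. [8.8,8.8,8.8]
lo = A.lo+B.lo = [6.2-8.8, -11.3-8.8, 11.6-8.8] = [-2.600,-20.100,2.800]
hi = A.hi+B.hi = [18+8.8, 5.8+8.8, 24.6+8.8] = [26.800,14.600,33.400]
diag = √(29.4²+34.7²+30.6²) = √3004.81 = 54.816

min=[-2.600,-20.100,2.800] max=[26.800,14.600,33.400] diag=54.816


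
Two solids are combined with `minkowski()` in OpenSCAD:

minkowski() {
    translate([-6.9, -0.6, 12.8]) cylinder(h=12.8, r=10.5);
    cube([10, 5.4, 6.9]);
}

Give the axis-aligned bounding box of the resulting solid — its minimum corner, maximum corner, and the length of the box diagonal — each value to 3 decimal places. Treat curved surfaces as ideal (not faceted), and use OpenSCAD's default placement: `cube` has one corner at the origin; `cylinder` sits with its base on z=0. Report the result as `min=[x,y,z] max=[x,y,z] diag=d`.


min=[-17.400,-11.100,12.800] max=[13.600,15.300,32.500] diag=45.233

A = translate([-6.9, -0.6, 12.8]) cylinder(h=12.8, r=10.5) → bbox [-17.4,-11.1,12.8] .. [3.6,9.9,25.6]
B = cube([10, 5.4, 6.9]) → bbox [0,0,0] .. [10,5.4,6.9]
lo = A.lo+B.lo = [-17.4+0, -11.1+0, 12.8+0] = [-17.400,-11.100,12.800]
hi = A.hi+B.hi = [3.6+10, 9.9+5.4, 25.6+6.9] = [13.600,15.300,32.500]
diag = √(31²+26.4²+19.7²) = √2046.05 = 45.233


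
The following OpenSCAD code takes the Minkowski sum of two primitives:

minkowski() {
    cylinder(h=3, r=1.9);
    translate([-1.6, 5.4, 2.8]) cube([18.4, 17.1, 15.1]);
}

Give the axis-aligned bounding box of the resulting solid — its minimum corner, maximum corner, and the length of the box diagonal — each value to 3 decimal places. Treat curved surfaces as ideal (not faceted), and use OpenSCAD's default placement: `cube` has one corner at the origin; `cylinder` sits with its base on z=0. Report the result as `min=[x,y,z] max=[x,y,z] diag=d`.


min=[-3.500,3.500,2.800] max=[18.700,24.400,20.900] diag=35.458

A = translate([-1.6, 5.4, 2.8]) cube([18.4, 17.1, 15.1]) → bbox [-1.6,5.4,2.8] .. [16.8,22.5,17.9]
B = cylinder(h=3, r=1.9) → bbox [-1.9,-1.9,0] .. [1.9,1.9,3]
lo = A.lo+B.lo = [-1.6-1.9, 5.4-1.9, 2.8+0] = [-3.500,3.500,2.800]
hi = A.hi+B.hi = [16.8+1.9, 22.5+1.9, 17.9+3] = [18.700,24.400,20.900]
diag = √(22.2²+20.9²+18.1²) = √1257.26 = 35.458


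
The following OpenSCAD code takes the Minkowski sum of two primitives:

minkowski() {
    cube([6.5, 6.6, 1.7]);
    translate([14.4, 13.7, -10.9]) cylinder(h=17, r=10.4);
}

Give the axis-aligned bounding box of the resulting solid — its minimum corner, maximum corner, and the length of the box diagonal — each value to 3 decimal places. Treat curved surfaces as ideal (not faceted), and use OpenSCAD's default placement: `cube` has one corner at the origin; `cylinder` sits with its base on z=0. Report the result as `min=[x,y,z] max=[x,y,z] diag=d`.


min=[4.000,3.300,-10.900] max=[31.300,30.700,7.800] diag=42.962

A = translate([14.4, 13.7, -10.9]) cylinder(h=17, r=10.4) → bbox [4,3.3,-10.9] .. [24.8,24.1,6.1]
B = cube([6.5, 6.6, 1.7]) → bbox [0,0,0] .. [6.5,6.6,1.7]
lo = A.lo+B.lo = [4+0, 3.3+0, -10.9+0] = [4.000,3.300,-10.900]
hi = A.hi+B.hi = [24.8+6.5, 24.1+6.6, 6.1+1.7] = [31.300,30.700,7.800]
diag = √(27.3²+27.4²+18.7²) = √1845.74 = 42.962


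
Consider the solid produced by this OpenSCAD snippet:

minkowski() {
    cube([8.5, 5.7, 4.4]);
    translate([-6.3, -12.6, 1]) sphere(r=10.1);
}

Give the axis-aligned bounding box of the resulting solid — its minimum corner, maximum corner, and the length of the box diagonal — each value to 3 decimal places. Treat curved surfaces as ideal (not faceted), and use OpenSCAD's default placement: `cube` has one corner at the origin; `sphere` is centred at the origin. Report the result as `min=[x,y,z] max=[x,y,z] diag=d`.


min=[-16.400,-22.700,-9.100] max=[12.300,3.200,15.500] diag=45.822

A = translate([-6.3, -12.6, 1]) sphere(r=10.1) → bbox [-16.4,-22.7,-9.1] .. [3.8,-2.5,11.1]
B = cube([8.5, 5.7, 4.4]) → bbox [0,0,0] .. [8.5,5.7,4.4]
lo = A.lo+B.lo = [-16.4+0, -22.7+0, -9.1+0] = [-16.400,-22.700,-9.100]
hi = A.hi+B.hi = [3.8+8.5, -2.5+5.7, 11.1+4.4] = [12.300,3.200,15.500]
diag = √(28.7²+25.9²+24.6²) = √2099.66 = 45.822


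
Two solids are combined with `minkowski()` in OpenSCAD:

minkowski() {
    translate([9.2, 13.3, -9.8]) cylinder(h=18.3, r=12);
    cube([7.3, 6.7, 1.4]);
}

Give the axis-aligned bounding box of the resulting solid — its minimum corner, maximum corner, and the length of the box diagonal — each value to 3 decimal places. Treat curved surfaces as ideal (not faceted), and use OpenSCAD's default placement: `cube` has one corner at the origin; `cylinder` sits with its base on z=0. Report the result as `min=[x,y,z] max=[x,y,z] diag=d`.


A = translate([9.2, 13.3, -9.8]) cylinder(h=18.3, r=12) → bbox [-2.8,1.3,-9.8] .. [21.2,25.3,8.5]
B = cube([7.3, 6.7, 1.4]) → bbox [0,0,0] .. [7.3,6.7,1.4]
lo = A.lo+B.lo = [-2.8+0, 1.3+0, -9.8+0] = [-2.800,1.300,-9.800]
hi = A.hi+B.hi = [21.2+7.3, 25.3+6.7, 8.5+1.4] = [28.500,32.000,9.900]
diag = √(31.3²+30.7²+19.7²) = √2310.27 = 48.065

min=[-2.800,1.300,-9.800] max=[28.500,32.000,9.900] diag=48.065


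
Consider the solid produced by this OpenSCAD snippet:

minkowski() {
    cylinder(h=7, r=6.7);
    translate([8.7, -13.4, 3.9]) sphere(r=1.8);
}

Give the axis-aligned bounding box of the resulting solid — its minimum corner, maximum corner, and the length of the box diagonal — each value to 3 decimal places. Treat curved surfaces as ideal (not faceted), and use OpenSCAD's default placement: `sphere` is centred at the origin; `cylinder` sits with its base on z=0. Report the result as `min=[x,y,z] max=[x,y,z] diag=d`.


min=[0.200,-21.900,2.100] max=[17.200,-4.900,12.700] diag=26.275

A = translate([8.7, -13.4, 3.9]) sphere(r=1.8) → bbox [6.9,-15.2,2.1] .. [10.5,-11.6,5.7]
B = cylinder(h=7, r=6.7) → bbox [-6.7,-6.7,0] .. [6.7,6.7,7]
lo = A.lo+B.lo = [6.9-6.7, -15.2-6.7, 2.1+0] = [0.200,-21.900,2.100]
hi = A.hi+B.hi = [10.5+6.7, -11.6+6.7, 5.7+7] = [17.200,-4.900,12.700]
diag = √(17²+17²+10.6²) = √690.36 = 26.275


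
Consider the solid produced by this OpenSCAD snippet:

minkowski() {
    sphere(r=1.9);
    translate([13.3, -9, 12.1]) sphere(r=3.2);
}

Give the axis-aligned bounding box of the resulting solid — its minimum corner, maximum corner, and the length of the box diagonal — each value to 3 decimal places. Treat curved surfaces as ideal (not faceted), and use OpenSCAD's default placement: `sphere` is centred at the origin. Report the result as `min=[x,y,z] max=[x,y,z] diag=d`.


min=[8.200,-14.100,7.000] max=[18.400,-3.900,17.200] diag=17.667

A = translate([13.3, -9, 12.1]) sphere(r=3.2) → bbox [10.1,-12.2,8.9] .. [16.5,-5.8,15.3]
B = sphere(r=1.9) → bbox [-1.9,-1.9,-1.9] .. [1.9,1.9,1.9]
lo = A.lo+B.lo = [10.1-1.9, -12.2-1.9, 8.9-1.9] = [8.200,-14.100,7.000]
hi = A.hi+B.hi = [16.5+1.9, -5.8+1.9, 15.3+1.9] = [18.400,-3.900,17.200]
diag = √(10.2²+10.2²+10.2²) = √312.12 = 17.667


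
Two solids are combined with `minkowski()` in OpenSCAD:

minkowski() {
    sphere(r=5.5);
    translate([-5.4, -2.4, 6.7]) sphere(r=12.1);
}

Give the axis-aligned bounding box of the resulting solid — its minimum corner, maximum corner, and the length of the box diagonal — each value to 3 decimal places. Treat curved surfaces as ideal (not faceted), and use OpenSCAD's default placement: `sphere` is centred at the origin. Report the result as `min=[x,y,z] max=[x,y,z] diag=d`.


min=[-23.000,-20.000,-10.900] max=[12.200,15.200,24.300] diag=60.968

A = translate([-5.4, -2.4, 6.7]) sphere(r=12.1) → bbox [-17.5,-14.5,-5.4] .. [6.7,9.7,18.8]
B = sphere(r=5.5) → bbox [-5.5,-5.5,-5.5] .. [5.5,5.5,5.5]
lo = A.lo+B.lo = [-17.5-5.5, -14.5-5.5, -5.4-5.5] = [-23.000,-20.000,-10.900]
hi = A.hi+B.hi = [6.7+5.5, 9.7+5.5, 18.8+5.5] = [12.200,15.200,24.300]
diag = √(35.2²+35.2²+35.2²) = √3717.12 = 60.968


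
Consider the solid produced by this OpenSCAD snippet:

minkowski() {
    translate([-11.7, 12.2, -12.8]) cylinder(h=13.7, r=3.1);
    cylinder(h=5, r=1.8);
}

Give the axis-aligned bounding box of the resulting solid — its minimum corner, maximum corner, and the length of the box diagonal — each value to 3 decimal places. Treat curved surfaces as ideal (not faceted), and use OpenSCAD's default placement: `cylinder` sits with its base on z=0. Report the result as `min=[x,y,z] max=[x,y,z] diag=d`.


A = translate([-11.7, 12.2, -12.8]) cylinder(h=13.7, r=3.1) → bbox [-14.8,9.1,-12.8] .. [-8.6,15.3,0.9]
B = cylinder(h=5, r=1.8) → bbox [-1.8,-1.8,0] .. [1.8,1.8,5]
lo = A.lo+B.lo = [-14.8-1.8, 9.1-1.8, -12.8+0] = [-16.600,7.300,-12.800]
hi = A.hi+B.hi = [-8.6+1.8, 15.3+1.8, 0.9+5] = [-6.800,17.100,5.900]
diag = √(9.8²+9.8²+18.7²) = √541.77 = 23.276

min=[-16.600,7.300,-12.800] max=[-6.800,17.100,5.900] diag=23.276


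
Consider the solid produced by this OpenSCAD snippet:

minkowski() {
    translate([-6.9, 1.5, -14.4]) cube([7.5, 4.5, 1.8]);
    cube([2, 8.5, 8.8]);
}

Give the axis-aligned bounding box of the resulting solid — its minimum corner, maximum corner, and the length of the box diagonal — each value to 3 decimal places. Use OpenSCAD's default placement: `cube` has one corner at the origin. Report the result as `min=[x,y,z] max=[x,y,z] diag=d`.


A = translate([-6.9, 1.5, -14.4]) cube([7.5, 4.5, 1.8]) → bbox [-6.9,1.5,-14.4] .. [0.6,6,-12.6]
B = cube([2, 8.5, 8.8]) → bbox [0,0,0] .. [2,8.5,8.8]
lo = A.lo+B.lo = [-6.9+0, 1.5+0, -14.4+0] = [-6.900,1.500,-14.400]
hi = A.hi+B.hi = [0.6+2, 6+8.5, -12.6+8.8] = [2.600,14.500,-3.800]
diag = √(9.5²+13²+10.6²) = √371.61 = 19.277

min=[-6.900,1.500,-14.400] max=[2.600,14.500,-3.800] diag=19.277


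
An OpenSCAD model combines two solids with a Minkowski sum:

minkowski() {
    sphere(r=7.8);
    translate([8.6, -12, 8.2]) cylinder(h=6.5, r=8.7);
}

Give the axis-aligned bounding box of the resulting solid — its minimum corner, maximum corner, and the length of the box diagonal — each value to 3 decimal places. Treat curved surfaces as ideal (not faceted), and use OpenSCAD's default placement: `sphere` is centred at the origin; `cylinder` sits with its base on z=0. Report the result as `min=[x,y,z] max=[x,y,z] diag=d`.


A = translate([8.6, -12, 8.2]) cylinder(h=6.5, r=8.7) → bbox [-0.1,-20.7,8.2] .. [17.3,-3.3,14.7]
B = sphere(r=7.8) → bbox [-7.8,-7.8,-7.8] .. [7.8,7.8,7.8]
lo = A.lo+B.lo = [-0.1-7.8, -20.7-7.8, 8.2-7.8] = [-7.900,-28.500,0.400]
hi = A.hi+B.hi = [17.3+7.8, -3.3+7.8, 14.7+7.8] = [25.100,4.500,22.500]
diag = √(33²+33²+22.1²) = √2666.41 = 51.637

min=[-7.900,-28.500,0.400] max=[25.100,4.500,22.500] diag=51.637


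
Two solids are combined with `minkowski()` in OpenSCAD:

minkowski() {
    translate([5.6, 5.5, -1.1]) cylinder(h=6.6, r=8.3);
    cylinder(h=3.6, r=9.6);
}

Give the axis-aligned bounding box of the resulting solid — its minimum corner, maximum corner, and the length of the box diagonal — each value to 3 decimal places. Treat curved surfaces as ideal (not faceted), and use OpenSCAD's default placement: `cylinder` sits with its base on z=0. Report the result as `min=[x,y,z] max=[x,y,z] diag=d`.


A = translate([5.6, 5.5, -1.1]) cylinder(h=6.6, r=8.3) → bbox [-2.7,-2.8,-1.1] .. [13.9,13.8,5.5]
B = cylinder(h=3.6, r=9.6) → bbox [-9.6,-9.6,0] .. [9.6,9.6,3.6]
lo = A.lo+B.lo = [-2.7-9.6, -2.8-9.6, -1.1+0] = [-12.300,-12.400,-1.100]
hi = A.hi+B.hi = [13.9+9.6, 13.8+9.6, 5.5+3.6] = [23.500,23.400,9.100]
diag = √(35.8²+35.8²+10.2²) = √2667.32 = 51.646

min=[-12.300,-12.400,-1.100] max=[23.500,23.400,9.100] diag=51.646


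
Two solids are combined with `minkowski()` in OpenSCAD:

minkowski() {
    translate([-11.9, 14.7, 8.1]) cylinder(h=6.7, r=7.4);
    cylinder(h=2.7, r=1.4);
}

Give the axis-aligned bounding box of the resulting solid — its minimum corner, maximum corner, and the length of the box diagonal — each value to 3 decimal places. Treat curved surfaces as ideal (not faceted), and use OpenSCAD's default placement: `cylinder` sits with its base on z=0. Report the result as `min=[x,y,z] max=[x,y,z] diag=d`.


min=[-20.700,5.900,8.100] max=[-3.100,23.500,17.500] diag=26.606

A = translate([-11.9, 14.7, 8.1]) cylinder(h=6.7, r=7.4) → bbox [-19.3,7.3,8.1] .. [-4.5,22.1,14.8]
B = cylinder(h=2.7, r=1.4) → bbox [-1.4,-1.4,0] .. [1.4,1.4,2.7]
lo = A.lo+B.lo = [-19.3-1.4, 7.3-1.4, 8.1+0] = [-20.700,5.900,8.100]
hi = A.hi+B.hi = [-4.5+1.4, 22.1+1.4, 14.8+2.7] = [-3.100,23.500,17.500]
diag = √(17.6²+17.6²+9.4²) = √707.88 = 26.606


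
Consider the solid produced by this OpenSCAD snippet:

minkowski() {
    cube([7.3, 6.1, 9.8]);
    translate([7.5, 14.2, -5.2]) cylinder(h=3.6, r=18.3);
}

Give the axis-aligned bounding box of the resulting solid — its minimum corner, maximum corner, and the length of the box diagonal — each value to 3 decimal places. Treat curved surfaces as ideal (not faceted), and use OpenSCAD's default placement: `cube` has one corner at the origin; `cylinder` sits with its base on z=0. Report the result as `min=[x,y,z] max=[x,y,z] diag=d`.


A = translate([7.5, 14.2, -5.2]) cylinder(h=3.6, r=18.3) → bbox [-10.8,-4.1,-5.2] .. [25.8,32.5,-1.6]
B = cube([7.3, 6.1, 9.8]) → bbox [0,0,0] .. [7.3,6.1,9.8]
lo = A.lo+B.lo = [-10.8+0, -4.1+0, -5.2+0] = [-10.800,-4.100,-5.200]
hi = A.hi+B.hi = [25.8+7.3, 32.5+6.1, -1.6+9.8] = [33.100,38.600,8.200]
diag = √(43.9²+42.7²+13.4²) = √3930.06 = 62.690

min=[-10.800,-4.100,-5.200] max=[33.100,38.600,8.200] diag=62.690


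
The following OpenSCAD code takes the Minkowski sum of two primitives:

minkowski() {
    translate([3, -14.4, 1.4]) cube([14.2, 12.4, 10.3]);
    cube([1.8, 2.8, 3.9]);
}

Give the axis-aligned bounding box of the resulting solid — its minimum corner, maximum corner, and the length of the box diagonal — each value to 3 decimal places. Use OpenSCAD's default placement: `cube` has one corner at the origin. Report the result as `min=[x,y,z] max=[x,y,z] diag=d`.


min=[3.000,-14.400,1.400] max=[19.000,0.800,15.600] diag=26.243

A = translate([3, -14.4, 1.4]) cube([14.2, 12.4, 10.3]) → bbox [3,-14.4,1.4] .. [17.2,-2,11.7]
B = cube([1.8, 2.8, 3.9]) → bbox [0,0,0] .. [1.8,2.8,3.9]
lo = A.lo+B.lo = [3+0, -14.4+0, 1.4+0] = [3.000,-14.400,1.400]
hi = A.hi+B.hi = [17.2+1.8, -2+2.8, 11.7+3.9] = [19.000,0.800,15.600]
diag = √(16²+15.2²+14.2²) = √688.68 = 26.243


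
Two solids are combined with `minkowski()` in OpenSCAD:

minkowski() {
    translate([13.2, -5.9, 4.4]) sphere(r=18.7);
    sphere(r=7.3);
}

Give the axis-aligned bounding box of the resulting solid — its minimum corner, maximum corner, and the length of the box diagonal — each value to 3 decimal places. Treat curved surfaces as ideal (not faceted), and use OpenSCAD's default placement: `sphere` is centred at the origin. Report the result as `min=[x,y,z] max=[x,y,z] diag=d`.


A = translate([13.2, -5.9, 4.4]) sphere(r=18.7) → bbox [-5.5,-24.6,-14.3] .. [31.9,12.8,23.1]
B = sphere(r=7.3) → bbox [-7.3,-7.3,-7.3] .. [7.3,7.3,7.3]
lo = A.lo+B.lo = [-5.5-7.3, -24.6-7.3, -14.3-7.3] = [-12.800,-31.900,-21.600]
hi = A.hi+B.hi = [31.9+7.3, 12.8+7.3, 23.1+7.3] = [39.200,20.100,30.400]
diag = √(52²+52²+52²) = √8112 = 90.067

min=[-12.800,-31.900,-21.600] max=[39.200,20.100,30.400] diag=90.067


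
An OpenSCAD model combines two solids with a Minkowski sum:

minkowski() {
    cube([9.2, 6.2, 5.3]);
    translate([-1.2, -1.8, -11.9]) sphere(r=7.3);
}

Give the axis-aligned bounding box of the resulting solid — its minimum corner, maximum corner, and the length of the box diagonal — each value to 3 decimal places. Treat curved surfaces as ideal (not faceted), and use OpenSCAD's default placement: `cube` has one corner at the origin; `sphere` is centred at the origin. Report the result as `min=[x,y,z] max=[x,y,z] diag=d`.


min=[-8.500,-9.100,-19.200] max=[15.300,11.700,0.700] diag=37.351

A = translate([-1.2, -1.8, -11.9]) sphere(r=7.3) → bbox [-8.5,-9.1,-19.2] .. [6.1,5.5,-4.6]
B = cube([9.2, 6.2, 5.3]) → bbox [0,0,0] .. [9.2,6.2,5.3]
lo = A.lo+B.lo = [-8.5+0, -9.1+0, -19.2+0] = [-8.500,-9.100,-19.200]
hi = A.hi+B.hi = [6.1+9.2, 5.5+6.2, -4.6+5.3] = [15.300,11.700,0.700]
diag = √(23.8²+20.8²+19.9²) = √1395.09 = 37.351


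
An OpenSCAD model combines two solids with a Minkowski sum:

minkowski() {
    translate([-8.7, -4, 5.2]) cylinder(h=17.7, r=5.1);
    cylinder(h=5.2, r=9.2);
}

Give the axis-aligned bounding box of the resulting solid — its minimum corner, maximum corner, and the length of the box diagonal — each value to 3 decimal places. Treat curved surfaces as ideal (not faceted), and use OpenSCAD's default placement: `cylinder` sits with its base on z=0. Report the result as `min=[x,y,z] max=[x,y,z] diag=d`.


min=[-23.000,-18.300,5.200] max=[5.600,10.300,28.100] diag=46.479

A = translate([-8.7, -4, 5.2]) cylinder(h=17.7, r=5.1) → bbox [-13.8,-9.1,5.2] .. [-3.6,1.1,22.9]
B = cylinder(h=5.2, r=9.2) → bbox [-9.2,-9.2,0] .. [9.2,9.2,5.2]
lo = A.lo+B.lo = [-13.8-9.2, -9.1-9.2, 5.2+0] = [-23.000,-18.300,5.200]
hi = A.hi+B.hi = [-3.6+9.2, 1.1+9.2, 22.9+5.2] = [5.600,10.300,28.100]
diag = √(28.6²+28.6²+22.9²) = √2160.33 = 46.479
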